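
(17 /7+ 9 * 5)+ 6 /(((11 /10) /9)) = 7432 /77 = 96.52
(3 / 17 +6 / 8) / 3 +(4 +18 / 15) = 1873 / 340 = 5.51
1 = 1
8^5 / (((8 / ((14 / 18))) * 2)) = 14336 / 9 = 1592.89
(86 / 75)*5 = 86 / 15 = 5.73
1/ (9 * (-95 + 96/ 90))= -5/ 4227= -0.00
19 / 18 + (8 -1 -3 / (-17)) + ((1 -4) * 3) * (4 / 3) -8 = -3601 / 306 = -11.77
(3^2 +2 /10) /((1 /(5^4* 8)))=46000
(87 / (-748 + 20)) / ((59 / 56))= -87 / 767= -0.11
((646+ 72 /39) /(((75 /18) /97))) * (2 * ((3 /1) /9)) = 3267736 /325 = 10054.57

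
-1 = -1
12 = 12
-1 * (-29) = 29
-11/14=-0.79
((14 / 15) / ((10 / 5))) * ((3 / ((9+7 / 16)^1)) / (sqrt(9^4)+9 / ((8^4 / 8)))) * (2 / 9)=114688 / 281863395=0.00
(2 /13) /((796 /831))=0.16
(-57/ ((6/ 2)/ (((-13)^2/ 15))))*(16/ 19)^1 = -2704/ 15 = -180.27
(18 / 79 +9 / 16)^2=998001 / 1597696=0.62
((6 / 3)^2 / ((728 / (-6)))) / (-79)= 3 / 7189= 0.00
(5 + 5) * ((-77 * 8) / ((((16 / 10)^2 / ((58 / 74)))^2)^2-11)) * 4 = -972511375000000 / 4057729409843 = -239.67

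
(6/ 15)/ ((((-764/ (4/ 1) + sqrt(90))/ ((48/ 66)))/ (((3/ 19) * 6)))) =-55008/ 38028595 - 864 * sqrt(10)/ 38028595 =-0.00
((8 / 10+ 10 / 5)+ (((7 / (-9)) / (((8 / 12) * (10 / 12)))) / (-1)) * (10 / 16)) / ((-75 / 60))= -147 / 50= -2.94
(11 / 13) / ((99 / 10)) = 10 / 117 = 0.09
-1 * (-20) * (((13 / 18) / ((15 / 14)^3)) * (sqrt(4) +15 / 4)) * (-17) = -6973876 / 6075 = -1147.96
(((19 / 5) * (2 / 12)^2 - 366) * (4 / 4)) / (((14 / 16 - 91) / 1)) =131722 / 32445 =4.06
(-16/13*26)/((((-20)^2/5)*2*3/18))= -6/5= -1.20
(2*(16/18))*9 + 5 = 21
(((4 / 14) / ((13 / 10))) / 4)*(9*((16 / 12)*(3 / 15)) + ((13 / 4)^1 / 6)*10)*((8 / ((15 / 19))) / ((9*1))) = 2546 / 5265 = 0.48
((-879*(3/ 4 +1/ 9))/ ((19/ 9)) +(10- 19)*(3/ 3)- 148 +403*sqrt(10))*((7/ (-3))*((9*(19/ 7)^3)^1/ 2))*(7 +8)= 636495345/ 392- 124387965*sqrt(10)/ 98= -2390055.58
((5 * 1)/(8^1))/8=5/64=0.08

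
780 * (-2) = -1560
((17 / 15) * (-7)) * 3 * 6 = -714 / 5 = -142.80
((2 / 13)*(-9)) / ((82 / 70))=-630 / 533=-1.18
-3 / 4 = -0.75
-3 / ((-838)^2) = -3 / 702244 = -0.00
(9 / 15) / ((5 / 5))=3 / 5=0.60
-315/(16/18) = -2835/8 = -354.38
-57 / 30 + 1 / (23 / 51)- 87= -86.68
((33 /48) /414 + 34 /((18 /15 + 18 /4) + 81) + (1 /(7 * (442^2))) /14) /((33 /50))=156075961175 /261568170864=0.60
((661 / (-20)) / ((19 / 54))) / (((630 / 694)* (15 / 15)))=-688101 / 6650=-103.47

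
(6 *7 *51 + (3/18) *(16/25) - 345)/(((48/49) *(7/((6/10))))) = 943481/6000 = 157.25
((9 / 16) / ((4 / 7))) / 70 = 9 / 640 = 0.01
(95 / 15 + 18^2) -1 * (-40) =1111 / 3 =370.33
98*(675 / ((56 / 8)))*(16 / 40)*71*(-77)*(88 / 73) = -1818542880 / 73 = -24911546.30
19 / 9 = 2.11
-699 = -699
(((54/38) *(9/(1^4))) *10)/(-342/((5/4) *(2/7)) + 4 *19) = -6075/41876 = -0.15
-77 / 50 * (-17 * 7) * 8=36652 / 25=1466.08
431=431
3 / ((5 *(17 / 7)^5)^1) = 50421 / 7099285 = 0.01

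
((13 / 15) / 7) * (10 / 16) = 0.08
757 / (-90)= -757 / 90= -8.41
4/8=1/2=0.50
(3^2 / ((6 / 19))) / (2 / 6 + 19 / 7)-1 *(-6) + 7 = 2861 / 128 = 22.35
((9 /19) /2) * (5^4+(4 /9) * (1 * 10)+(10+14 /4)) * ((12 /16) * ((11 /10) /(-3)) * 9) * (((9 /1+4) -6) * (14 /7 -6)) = 8020089 /760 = 10552.75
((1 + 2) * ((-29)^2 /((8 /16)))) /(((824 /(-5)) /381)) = -4806315 /412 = -11665.81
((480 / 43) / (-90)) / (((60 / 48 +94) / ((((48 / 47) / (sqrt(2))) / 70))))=-256 * sqrt(2) / 26950035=-0.00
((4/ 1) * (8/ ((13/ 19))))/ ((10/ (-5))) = -304/ 13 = -23.38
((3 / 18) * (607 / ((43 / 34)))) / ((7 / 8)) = 82552 / 903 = 91.42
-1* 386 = -386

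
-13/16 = -0.81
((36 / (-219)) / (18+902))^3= -27 / 4733169839000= -0.00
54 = 54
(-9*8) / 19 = -72 / 19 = -3.79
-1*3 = -3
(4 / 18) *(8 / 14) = 8 / 63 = 0.13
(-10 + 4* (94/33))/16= 23/264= 0.09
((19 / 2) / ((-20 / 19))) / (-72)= 361 / 2880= 0.13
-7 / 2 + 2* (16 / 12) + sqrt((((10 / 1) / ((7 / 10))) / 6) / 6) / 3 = -5 / 6 + 5* sqrt(7) / 63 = -0.62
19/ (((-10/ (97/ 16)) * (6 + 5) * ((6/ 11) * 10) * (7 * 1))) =-1843/ 67200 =-0.03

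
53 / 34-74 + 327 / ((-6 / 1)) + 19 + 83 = -424 / 17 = -24.94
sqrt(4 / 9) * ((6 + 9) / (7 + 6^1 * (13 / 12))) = 20 / 27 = 0.74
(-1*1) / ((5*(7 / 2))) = -2 / 35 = -0.06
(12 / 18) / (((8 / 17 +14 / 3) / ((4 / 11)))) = 68 / 1441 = 0.05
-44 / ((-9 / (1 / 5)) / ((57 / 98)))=418 / 735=0.57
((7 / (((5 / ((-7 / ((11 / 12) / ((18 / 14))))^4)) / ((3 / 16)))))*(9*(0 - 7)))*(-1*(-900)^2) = 1822425980256000 / 14641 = 124474146592.17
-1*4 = -4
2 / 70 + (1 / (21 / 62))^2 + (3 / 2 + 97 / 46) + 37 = 2502979 / 50715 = 49.35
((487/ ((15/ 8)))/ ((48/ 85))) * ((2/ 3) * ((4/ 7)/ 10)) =16558/ 945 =17.52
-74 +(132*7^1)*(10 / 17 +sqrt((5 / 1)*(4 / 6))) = 2156.51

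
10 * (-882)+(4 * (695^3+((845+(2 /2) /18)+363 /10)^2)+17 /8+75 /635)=2769070775005919 /2057400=1345907832.70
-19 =-19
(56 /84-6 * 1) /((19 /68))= -1088 /57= -19.09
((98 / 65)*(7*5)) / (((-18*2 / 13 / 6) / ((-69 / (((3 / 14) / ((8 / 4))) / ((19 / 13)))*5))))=20984740 / 39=538070.26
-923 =-923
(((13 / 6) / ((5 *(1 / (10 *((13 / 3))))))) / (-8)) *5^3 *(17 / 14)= -359125 / 1008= -356.27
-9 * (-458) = 4122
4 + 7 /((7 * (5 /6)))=26 /5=5.20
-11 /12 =-0.92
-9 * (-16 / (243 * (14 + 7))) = 16 / 567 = 0.03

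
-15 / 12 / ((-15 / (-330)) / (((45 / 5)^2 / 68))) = -4455 / 136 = -32.76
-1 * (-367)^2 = -134689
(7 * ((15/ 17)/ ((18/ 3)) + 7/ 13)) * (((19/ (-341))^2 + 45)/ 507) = 1849867621/ 4342979069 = 0.43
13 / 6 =2.17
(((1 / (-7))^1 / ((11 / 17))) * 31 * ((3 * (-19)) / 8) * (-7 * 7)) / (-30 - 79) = 210273 / 9592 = 21.92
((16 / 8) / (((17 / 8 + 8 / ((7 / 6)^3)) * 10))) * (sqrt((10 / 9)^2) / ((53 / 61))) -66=-618443942 / 9375435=-65.96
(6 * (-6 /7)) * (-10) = 360 /7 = 51.43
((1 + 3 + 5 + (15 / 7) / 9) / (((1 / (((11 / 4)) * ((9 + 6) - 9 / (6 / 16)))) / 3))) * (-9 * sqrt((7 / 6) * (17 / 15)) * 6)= 86427 * sqrt(1190) / 70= 42591.69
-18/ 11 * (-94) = 1692/ 11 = 153.82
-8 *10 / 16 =-5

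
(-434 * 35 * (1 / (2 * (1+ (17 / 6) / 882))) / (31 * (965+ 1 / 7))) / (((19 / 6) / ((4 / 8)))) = -0.04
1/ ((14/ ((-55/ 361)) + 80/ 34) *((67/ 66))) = -10285/ 934851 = -0.01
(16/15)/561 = 16/8415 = 0.00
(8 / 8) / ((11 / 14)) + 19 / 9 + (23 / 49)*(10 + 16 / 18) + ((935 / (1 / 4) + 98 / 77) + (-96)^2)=1283611 / 99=12965.77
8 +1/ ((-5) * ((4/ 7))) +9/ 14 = 1161/ 140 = 8.29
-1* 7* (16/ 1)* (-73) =8176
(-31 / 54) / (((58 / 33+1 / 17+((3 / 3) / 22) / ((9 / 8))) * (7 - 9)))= 5797 / 37500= 0.15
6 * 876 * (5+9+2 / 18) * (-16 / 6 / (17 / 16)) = -9493504 / 51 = -186147.14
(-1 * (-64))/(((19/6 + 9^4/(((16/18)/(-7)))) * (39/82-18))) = 41984/593937487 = 0.00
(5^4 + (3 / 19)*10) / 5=2381 / 19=125.32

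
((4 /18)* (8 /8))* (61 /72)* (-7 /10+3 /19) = -6283 /61560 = -0.10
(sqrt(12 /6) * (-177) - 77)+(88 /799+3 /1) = -177 * sqrt(2) - 59038 /799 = -324.21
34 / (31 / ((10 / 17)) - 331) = -340 / 2783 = -0.12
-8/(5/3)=-24/5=-4.80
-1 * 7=-7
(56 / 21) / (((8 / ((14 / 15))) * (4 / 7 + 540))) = 49 / 85140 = 0.00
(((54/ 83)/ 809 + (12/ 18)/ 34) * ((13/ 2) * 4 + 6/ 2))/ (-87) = -69901/ 10273491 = -0.01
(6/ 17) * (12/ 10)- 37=-3109/ 85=-36.58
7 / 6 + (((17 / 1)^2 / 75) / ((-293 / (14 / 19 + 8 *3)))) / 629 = 2402023 / 2059790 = 1.17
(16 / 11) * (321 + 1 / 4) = 5140 / 11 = 467.27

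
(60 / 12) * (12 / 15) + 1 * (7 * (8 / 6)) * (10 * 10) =2812 / 3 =937.33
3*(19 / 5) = 57 / 5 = 11.40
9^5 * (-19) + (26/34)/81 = -1544898974/1377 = -1121930.99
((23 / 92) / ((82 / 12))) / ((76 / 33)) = 99 / 6232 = 0.02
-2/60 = -1/30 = -0.03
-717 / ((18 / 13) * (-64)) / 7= 3107 / 2688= 1.16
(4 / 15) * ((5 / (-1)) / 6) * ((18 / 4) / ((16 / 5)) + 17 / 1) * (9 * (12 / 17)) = -1767 / 68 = -25.99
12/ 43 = 0.28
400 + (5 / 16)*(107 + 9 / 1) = 1745 / 4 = 436.25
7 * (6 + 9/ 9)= 49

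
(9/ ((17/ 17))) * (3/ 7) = 27/ 7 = 3.86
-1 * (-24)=24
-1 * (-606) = 606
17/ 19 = 0.89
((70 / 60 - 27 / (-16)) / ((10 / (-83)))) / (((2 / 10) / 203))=-2308313 / 96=-24044.93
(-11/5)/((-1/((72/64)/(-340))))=-99/13600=-0.01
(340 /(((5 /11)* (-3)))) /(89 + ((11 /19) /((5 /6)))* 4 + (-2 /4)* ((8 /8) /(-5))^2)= -710600 /261513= -2.72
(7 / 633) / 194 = 7 / 122802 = 0.00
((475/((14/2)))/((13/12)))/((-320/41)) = -11685/1456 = -8.03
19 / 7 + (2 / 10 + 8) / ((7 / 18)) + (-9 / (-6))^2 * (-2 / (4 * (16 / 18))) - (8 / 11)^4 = 104265531 / 4685120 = 22.25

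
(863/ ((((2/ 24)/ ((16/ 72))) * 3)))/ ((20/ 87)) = 50054/ 15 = 3336.93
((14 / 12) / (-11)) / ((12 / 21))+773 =204023 / 264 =772.81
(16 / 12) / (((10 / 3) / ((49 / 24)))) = 49 / 60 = 0.82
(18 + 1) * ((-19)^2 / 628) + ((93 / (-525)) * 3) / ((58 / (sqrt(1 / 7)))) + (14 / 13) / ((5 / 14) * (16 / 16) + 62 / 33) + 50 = 517842015 / 8433412 - 93 * sqrt(7) / 71050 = 61.40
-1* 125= -125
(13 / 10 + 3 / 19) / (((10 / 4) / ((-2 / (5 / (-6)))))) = 1.40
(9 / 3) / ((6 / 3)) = 3 / 2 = 1.50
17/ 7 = 2.43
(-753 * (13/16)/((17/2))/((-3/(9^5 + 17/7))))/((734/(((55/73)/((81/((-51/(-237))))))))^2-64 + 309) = 8670214374250/822924706428920543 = 0.00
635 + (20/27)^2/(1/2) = 463715/729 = 636.10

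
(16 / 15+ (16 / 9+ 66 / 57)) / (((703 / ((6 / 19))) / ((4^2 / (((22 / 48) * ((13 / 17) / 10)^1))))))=29785088 / 36290969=0.82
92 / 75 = 1.23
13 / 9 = 1.44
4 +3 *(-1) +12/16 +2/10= 39/20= 1.95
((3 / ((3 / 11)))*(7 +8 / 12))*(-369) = -31119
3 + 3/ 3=4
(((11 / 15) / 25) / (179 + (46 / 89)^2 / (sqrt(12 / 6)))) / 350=123539472529 / 263854750051331250-46092299 * sqrt(2) / 131927375025665625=0.00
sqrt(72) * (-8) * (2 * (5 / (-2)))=240 * sqrt(2)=339.41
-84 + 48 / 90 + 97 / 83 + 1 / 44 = -82.28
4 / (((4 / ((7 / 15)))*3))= 7 / 45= 0.16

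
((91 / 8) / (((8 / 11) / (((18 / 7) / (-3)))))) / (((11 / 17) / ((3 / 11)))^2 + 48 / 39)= -14505777 / 7422368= -1.95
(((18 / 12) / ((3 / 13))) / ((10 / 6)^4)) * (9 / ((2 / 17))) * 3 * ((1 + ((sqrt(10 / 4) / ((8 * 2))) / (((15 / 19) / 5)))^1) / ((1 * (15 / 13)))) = 13264641 * sqrt(10) / 400000 + 2094417 / 12500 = 272.42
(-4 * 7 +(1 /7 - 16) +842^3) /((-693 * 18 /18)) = -4178633509 /4851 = -861396.31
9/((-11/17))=-153/11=-13.91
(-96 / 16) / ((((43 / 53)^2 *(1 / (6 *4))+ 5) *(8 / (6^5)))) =-393170112 / 338929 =-1160.04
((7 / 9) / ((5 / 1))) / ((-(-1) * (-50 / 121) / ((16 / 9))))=-6776 / 10125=-0.67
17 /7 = 2.43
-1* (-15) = 15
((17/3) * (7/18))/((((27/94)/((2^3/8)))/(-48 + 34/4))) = -441847/1458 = -303.05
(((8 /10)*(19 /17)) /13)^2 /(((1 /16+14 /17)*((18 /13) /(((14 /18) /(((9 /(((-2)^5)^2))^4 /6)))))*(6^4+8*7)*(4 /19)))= 422326814275272704 /39862986400575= 10594.46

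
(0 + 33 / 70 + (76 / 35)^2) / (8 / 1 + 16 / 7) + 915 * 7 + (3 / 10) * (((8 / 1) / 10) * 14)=161503379 / 25200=6408.86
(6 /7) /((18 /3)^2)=0.02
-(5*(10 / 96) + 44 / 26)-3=-5.21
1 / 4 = 0.25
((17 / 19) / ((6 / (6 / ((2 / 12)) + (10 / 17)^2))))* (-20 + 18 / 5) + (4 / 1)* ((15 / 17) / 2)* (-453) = -4303814 / 4845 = -888.30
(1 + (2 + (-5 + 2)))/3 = 0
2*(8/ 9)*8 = 128/ 9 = 14.22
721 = 721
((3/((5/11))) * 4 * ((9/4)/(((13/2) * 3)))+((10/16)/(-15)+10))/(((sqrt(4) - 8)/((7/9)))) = -142009/84240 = -1.69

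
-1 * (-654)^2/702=-23762/39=-609.28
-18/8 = -9/4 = -2.25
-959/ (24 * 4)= -959/ 96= -9.99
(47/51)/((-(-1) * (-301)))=-0.00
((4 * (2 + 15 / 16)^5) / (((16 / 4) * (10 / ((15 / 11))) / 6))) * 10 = 10320525315 / 5767168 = 1789.53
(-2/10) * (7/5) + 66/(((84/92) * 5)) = 2481/175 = 14.18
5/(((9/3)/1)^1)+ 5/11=70/33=2.12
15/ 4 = 3.75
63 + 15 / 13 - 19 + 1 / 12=7057 / 156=45.24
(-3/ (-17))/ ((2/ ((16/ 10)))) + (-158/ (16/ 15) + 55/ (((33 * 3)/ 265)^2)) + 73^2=3377839081/ 605880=5575.10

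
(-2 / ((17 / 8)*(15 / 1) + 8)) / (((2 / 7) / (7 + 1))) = -448 / 319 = -1.40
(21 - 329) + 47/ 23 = -7037/ 23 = -305.96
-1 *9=-9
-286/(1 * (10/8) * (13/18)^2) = -28512/65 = -438.65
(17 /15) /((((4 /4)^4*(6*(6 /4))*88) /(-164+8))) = -221 /990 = -0.22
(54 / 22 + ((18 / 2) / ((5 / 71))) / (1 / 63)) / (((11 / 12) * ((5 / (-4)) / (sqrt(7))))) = -18596.51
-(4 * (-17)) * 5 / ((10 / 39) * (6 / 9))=1989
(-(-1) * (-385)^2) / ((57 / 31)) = 4594975 / 57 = 80613.60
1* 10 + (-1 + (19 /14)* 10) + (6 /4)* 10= 263 /7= 37.57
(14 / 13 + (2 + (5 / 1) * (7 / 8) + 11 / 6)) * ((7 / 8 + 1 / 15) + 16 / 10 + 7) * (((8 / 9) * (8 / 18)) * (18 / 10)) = 663413 / 10530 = 63.00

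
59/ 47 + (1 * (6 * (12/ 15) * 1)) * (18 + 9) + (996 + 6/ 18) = 794668/ 705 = 1127.19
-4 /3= -1.33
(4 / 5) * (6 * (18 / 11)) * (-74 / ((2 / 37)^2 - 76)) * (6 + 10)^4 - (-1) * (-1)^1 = 39835060621 / 79475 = 501227.56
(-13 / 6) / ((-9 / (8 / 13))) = 4 / 27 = 0.15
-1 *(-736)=736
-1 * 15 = -15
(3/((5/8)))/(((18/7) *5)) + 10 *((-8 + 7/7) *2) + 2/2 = -10397/75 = -138.63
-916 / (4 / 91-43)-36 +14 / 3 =-13042 / 1303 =-10.01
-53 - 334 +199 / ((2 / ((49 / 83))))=-54491 / 166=-328.26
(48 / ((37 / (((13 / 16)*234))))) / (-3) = -3042 / 37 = -82.22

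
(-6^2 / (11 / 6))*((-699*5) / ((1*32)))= 94365 / 44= 2144.66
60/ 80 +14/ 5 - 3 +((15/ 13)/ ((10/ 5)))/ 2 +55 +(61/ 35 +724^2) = 477052559/ 910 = 524233.58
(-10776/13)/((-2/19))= 102372/13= 7874.77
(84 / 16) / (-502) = -21 / 2008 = -0.01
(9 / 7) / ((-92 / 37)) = -333 / 644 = -0.52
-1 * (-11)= 11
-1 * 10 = -10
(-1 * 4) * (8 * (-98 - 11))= 3488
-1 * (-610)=610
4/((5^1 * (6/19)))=38/15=2.53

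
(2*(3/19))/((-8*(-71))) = 3/5396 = 0.00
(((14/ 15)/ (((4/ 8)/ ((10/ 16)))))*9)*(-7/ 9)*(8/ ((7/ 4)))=-112/ 3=-37.33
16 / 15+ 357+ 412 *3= 23911 / 15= 1594.07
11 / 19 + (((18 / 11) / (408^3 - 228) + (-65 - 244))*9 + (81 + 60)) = -6244285382933 / 2365778426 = -2639.42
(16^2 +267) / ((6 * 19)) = 523 / 114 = 4.59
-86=-86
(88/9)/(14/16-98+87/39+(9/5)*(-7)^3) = -45760/3333537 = -0.01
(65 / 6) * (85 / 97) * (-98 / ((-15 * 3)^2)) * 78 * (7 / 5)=-1970878 / 39285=-50.17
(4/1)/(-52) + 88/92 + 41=12522/299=41.88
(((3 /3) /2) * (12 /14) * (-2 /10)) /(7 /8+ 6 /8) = -24 /455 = -0.05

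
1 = 1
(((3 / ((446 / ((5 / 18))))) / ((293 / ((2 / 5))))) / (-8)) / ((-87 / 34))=17 / 136427832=0.00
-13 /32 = -0.41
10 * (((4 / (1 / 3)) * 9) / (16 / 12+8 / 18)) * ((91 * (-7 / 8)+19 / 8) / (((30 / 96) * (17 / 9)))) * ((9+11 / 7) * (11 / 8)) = -275043681 / 238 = -1155645.72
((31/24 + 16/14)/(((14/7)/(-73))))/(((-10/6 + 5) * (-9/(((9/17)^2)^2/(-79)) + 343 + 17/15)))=-53217/18755296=-0.00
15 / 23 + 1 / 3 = 68 / 69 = 0.99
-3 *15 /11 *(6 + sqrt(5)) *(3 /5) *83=-13446 /11 - 2241 *sqrt(5) /11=-1677.91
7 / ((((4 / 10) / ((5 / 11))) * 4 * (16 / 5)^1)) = 875 / 1408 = 0.62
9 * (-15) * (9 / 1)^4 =-885735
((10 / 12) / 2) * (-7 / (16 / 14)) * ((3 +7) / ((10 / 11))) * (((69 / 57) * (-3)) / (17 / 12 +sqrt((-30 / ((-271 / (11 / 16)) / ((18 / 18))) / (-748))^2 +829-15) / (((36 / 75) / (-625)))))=-17847805937500 * sqrt(17691342321889) / 27354777313401069641953-2862740097472640 / 27354777313401069641953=-0.00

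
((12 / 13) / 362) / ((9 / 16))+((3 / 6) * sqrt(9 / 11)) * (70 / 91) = 32 / 7059+15 * sqrt(11) / 143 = 0.35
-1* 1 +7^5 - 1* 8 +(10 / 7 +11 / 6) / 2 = 1411169 / 84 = 16799.63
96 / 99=32 / 33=0.97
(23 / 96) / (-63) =-23 / 6048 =-0.00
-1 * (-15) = 15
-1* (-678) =678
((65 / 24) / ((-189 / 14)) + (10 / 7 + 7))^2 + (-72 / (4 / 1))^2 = 391.70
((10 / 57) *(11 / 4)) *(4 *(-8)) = -880 / 57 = -15.44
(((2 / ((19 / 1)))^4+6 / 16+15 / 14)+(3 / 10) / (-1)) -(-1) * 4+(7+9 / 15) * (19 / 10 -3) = -586291779 / 182449400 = -3.21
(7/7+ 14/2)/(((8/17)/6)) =102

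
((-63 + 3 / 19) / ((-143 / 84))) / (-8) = -12537 / 2717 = -4.61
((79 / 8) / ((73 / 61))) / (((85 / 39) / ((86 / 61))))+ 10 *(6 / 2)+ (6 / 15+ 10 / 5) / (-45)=13136389 / 372300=35.28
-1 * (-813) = 813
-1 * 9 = -9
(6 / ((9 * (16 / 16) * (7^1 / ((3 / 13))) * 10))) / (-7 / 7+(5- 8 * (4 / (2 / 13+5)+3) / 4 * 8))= -67 / 1719900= -0.00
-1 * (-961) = 961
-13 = -13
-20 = -20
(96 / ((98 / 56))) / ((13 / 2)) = 768 / 91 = 8.44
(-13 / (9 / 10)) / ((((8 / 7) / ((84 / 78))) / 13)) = -3185 / 18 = -176.94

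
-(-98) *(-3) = -294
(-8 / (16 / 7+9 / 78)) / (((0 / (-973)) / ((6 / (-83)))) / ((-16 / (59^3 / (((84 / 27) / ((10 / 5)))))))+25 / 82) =-119392 / 10925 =-10.93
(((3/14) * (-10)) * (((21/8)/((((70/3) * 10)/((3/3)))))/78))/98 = -9/2853760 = -0.00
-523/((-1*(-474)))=-523/474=-1.10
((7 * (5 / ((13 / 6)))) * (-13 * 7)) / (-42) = 35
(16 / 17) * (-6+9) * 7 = 336 / 17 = 19.76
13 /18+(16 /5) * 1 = 353 /90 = 3.92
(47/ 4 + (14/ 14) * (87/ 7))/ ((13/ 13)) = 24.18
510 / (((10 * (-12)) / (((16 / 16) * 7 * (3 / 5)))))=-357 / 20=-17.85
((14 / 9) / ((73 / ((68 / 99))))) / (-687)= -952 / 44684541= -0.00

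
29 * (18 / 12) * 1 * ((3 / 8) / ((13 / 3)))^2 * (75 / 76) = 528525 / 1644032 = 0.32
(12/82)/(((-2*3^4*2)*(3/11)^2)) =-121/19926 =-0.01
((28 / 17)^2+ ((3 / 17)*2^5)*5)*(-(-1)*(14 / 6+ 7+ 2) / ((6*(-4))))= -2236 / 153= -14.61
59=59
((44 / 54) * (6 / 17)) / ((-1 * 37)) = -44 / 5661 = -0.01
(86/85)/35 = 86/2975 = 0.03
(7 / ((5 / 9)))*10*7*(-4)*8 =-28224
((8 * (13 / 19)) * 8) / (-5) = -832 / 95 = -8.76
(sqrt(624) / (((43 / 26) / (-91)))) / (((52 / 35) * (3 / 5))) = -31850 * sqrt(39) / 129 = -1541.89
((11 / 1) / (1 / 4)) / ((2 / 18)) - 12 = 384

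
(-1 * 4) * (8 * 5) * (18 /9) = -320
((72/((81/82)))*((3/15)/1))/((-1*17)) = -656/765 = -0.86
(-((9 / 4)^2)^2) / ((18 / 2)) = -729 / 256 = -2.85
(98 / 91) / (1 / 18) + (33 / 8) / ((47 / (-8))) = 11415 / 611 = 18.68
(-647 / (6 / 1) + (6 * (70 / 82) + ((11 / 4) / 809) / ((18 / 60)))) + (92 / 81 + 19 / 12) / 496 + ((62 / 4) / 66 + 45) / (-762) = -765162932031539 / 7446556193472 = -102.75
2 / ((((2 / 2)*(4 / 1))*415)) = 1 / 830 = 0.00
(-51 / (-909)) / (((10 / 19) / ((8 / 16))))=323 / 6060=0.05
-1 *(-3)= 3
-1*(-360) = 360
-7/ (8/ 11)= -77/ 8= -9.62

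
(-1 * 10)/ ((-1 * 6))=5/ 3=1.67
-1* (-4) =4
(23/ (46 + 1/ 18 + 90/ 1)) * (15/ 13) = 6210/ 31837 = 0.20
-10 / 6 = -5 / 3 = -1.67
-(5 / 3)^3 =-125 / 27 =-4.63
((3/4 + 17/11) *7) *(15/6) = 3535/88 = 40.17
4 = 4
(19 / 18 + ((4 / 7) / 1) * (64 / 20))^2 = 3301489 / 396900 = 8.32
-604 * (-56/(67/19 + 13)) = 321328/157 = 2046.68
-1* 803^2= -644809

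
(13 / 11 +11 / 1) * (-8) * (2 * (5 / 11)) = -10720 / 121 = -88.60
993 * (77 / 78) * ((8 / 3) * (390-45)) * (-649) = -7608888980 / 13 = -585299152.31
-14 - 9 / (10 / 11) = -239 / 10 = -23.90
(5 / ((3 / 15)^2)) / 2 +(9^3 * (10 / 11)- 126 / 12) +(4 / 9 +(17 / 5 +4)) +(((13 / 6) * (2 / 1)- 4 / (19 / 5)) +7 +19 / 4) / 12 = 108921077 / 150480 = 723.82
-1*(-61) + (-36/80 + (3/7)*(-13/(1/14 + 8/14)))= 3113/60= 51.88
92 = 92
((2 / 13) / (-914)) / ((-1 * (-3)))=-1 / 17823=-0.00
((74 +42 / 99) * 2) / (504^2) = 0.00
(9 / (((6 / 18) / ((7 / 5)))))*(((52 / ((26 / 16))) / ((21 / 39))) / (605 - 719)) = -1872 / 95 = -19.71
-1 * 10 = -10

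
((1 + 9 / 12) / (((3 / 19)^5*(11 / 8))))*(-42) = -485315404 / 891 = -544686.20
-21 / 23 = -0.91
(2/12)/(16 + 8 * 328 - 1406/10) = 5/74982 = 0.00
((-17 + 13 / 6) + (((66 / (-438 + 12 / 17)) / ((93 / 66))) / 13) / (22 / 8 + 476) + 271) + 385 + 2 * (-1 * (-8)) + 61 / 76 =15938339973663 / 24223532060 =657.97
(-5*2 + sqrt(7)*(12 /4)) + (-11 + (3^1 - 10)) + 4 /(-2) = -30 + 3*sqrt(7) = -22.06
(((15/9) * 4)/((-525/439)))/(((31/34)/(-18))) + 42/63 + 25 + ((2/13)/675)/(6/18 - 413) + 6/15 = 53480884838/392894775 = 136.12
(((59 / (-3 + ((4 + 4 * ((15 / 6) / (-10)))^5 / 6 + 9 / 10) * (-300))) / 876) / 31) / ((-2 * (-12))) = -59 / 8096615712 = -0.00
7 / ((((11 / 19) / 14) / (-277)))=-515774 / 11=-46888.55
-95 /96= -0.99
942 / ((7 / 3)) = 2826 / 7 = 403.71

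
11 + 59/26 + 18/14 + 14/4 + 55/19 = 36222/1729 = 20.95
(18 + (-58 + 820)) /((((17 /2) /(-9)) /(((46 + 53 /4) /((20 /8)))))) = -332748 /17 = -19573.41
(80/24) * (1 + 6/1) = 70/3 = 23.33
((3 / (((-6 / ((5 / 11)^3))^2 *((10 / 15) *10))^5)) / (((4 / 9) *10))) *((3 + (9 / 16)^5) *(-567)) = -12034234464168548583984375 / 153486565539052170797353197517736613257412608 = -0.00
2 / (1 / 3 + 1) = 3 / 2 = 1.50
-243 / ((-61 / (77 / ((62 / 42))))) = 392931 / 1891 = 207.79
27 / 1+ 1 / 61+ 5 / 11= 18433 / 671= 27.47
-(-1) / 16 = 1 / 16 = 0.06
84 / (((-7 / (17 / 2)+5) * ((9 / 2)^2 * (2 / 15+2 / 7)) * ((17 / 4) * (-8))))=-490 / 7029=-0.07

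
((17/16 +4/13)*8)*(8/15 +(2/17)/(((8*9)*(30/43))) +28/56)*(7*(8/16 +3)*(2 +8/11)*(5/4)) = 442574125/466752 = 948.20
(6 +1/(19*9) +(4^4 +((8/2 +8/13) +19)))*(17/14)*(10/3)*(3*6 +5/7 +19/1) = 4749321280/108927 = 43600.96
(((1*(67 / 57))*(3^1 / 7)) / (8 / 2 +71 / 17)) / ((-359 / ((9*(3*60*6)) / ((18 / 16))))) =-9840960 / 6636833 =-1.48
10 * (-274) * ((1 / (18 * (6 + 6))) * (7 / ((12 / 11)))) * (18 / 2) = -52745 / 72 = -732.57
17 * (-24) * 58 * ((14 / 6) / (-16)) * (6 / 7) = 2958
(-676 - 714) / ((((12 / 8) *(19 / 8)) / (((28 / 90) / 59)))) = -62272 / 30267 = -2.06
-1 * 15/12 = -5/4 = -1.25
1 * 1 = 1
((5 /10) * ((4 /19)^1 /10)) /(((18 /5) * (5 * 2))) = 1 /3420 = 0.00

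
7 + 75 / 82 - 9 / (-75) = 16471 / 2050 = 8.03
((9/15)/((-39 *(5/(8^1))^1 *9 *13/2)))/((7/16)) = -256/266175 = -0.00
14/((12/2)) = 7/3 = 2.33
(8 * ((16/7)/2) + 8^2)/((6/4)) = 1024/21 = 48.76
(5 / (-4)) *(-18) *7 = 157.50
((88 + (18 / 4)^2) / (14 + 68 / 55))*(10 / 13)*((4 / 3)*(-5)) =-595375 / 16341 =-36.43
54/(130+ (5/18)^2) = 17496/42145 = 0.42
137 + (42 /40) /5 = 13721 /100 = 137.21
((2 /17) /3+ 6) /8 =77 /102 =0.75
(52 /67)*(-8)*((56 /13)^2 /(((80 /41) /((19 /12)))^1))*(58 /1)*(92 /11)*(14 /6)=-45624422144 /431145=-105821.53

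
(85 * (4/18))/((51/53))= 530/27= 19.63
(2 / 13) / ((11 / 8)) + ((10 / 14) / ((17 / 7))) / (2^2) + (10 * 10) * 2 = 1946603 / 9724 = 200.19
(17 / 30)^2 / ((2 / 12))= 1.93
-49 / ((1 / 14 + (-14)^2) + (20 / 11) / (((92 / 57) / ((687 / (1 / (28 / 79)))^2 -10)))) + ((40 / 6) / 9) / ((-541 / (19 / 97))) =-699103638887554 / 699220251860723325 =-0.00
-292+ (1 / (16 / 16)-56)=-347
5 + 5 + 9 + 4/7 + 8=193/7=27.57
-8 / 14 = -4 / 7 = -0.57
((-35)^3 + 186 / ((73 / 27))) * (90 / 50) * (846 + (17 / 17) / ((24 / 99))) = -191269127277 / 2920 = -65503125.78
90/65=18/13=1.38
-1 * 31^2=-961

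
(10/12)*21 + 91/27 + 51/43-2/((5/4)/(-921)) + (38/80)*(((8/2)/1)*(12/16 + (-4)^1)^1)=69171517/46440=1489.48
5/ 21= 0.24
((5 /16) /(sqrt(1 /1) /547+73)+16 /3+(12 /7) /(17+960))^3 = 342873911723853733812712385765875 /2252499538384369606883260760064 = 152.22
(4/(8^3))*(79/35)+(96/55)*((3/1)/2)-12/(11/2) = 22373/49280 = 0.45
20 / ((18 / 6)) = 20 / 3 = 6.67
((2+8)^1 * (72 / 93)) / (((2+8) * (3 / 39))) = 312 / 31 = 10.06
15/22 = 0.68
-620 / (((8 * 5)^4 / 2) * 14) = -31 / 896000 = -0.00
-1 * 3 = -3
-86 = -86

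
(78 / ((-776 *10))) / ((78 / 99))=-99 / 7760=-0.01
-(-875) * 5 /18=4375 /18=243.06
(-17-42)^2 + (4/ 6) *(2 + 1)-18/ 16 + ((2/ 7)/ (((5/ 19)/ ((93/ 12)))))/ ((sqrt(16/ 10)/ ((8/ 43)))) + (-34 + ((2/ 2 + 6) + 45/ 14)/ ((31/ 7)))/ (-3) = 3493.68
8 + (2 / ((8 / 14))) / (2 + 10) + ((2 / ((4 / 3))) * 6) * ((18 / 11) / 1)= 6077 / 264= 23.02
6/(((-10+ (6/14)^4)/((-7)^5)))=242121642/23929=10118.34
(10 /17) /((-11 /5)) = -50 /187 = -0.27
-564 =-564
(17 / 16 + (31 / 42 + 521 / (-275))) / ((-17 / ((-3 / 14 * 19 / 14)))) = -164939 / 102625600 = -0.00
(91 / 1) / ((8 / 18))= 819 / 4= 204.75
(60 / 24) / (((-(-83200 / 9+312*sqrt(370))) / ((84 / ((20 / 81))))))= 413343*sqrt(370) / 77016160+76545 / 481351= 0.26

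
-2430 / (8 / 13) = -15795 / 4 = -3948.75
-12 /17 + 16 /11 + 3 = 701 /187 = 3.75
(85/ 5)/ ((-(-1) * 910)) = 17/ 910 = 0.02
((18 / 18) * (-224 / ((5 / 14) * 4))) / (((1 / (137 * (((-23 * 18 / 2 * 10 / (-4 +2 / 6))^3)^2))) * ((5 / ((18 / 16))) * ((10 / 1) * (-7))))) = 3960050321461435375608000 / 1771561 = 2235345168166061104.08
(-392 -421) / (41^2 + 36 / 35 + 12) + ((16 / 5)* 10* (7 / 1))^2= 2974956761 / 59291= 50175.52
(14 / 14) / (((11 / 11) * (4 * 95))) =1 / 380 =0.00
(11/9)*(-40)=-440/9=-48.89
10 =10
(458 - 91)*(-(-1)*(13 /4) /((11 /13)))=62023 /44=1409.61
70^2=4900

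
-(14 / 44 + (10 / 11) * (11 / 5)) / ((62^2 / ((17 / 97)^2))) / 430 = -14739 / 342151134160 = -0.00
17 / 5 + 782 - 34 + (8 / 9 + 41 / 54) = 203323 / 270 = 753.05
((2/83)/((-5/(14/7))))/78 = -2/16185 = -0.00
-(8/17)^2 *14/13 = -896/3757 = -0.24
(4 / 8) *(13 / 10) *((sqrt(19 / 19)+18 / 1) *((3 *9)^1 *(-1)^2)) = 6669 / 20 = 333.45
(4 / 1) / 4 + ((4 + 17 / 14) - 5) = 17 / 14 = 1.21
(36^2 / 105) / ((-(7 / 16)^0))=-12.34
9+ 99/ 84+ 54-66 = -51/ 28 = -1.82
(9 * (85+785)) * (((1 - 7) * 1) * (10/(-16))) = 58725/2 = 29362.50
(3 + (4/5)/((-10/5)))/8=13/40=0.32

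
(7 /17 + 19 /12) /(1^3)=407 /204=2.00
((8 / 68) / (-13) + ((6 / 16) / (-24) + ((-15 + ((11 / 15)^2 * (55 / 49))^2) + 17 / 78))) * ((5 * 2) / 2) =-993179109541 / 13753696320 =-72.21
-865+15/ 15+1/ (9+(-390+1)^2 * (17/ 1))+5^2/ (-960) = -213377050973/ 246956736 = -864.03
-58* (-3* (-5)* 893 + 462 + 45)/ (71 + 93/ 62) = -55608/ 5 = -11121.60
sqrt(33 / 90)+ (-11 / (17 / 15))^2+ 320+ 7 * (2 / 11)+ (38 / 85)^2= sqrt(330) / 30+ 33035909 / 79475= 416.28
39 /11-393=-4284 /11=-389.45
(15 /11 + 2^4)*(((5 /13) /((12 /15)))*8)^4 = 1193750000 /314171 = 3799.68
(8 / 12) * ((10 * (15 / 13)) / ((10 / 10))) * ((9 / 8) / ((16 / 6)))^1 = 675 / 208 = 3.25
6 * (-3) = -18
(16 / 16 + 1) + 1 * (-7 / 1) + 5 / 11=-50 / 11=-4.55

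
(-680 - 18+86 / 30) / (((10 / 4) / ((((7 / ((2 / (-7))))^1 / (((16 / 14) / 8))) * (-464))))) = -1659477904 / 75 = -22126372.05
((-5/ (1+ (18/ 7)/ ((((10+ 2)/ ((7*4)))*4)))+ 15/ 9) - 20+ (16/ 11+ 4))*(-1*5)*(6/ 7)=4910/ 77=63.77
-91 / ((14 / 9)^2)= -1053 / 28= -37.61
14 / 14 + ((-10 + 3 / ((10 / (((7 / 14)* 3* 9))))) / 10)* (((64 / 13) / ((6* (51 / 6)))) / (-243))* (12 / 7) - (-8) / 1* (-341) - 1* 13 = -216391468 / 78975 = -2740.00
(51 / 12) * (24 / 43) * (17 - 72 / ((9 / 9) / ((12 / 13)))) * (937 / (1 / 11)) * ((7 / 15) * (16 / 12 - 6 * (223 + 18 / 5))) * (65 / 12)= 4151982813.67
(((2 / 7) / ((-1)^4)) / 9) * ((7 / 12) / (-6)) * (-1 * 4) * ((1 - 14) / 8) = -13 / 648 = -0.02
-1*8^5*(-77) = 2523136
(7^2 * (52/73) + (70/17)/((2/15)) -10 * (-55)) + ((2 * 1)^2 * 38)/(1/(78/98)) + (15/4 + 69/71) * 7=13294584071/17269756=769.82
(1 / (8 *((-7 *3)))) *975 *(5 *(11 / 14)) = -17875 / 784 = -22.80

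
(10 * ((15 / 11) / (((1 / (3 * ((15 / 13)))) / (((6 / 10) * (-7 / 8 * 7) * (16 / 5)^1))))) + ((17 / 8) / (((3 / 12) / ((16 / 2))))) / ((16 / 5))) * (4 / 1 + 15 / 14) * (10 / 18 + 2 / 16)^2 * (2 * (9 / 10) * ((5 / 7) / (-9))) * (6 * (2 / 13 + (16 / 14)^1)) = 8954217895 / 6424704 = 1393.72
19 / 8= 2.38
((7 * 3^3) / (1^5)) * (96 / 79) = 18144 / 79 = 229.67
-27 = -27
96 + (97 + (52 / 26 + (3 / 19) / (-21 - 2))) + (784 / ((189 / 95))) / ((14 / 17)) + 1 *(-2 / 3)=7938898 / 11799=672.84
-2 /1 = -2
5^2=25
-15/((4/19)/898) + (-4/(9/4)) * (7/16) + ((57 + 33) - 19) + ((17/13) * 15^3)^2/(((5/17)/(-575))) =-115841825514899/3042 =-38080810491.42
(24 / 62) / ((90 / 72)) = 48 / 155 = 0.31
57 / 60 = 19 / 20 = 0.95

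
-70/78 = -35/39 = -0.90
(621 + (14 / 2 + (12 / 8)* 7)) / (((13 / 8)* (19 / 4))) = 20432 / 247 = 82.72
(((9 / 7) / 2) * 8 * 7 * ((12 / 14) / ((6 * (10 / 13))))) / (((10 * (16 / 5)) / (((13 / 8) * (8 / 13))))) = 117 / 560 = 0.21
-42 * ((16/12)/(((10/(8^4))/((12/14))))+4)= -99144/5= -19828.80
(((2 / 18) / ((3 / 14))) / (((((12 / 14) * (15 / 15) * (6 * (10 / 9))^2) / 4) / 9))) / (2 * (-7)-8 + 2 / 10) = -0.02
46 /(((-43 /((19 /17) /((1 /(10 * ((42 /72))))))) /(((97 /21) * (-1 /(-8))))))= -211945 /52632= -4.03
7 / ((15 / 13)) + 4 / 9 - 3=158 / 45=3.51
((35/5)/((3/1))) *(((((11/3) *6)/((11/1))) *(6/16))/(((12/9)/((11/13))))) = 231/208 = 1.11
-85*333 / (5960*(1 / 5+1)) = -3.96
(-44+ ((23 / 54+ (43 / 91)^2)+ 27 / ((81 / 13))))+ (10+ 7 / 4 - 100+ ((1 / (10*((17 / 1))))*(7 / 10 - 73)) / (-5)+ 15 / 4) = -234581979599 / 1900489500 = -123.43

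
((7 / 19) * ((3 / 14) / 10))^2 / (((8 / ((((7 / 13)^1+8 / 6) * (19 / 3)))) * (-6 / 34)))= -1241 / 2371200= -0.00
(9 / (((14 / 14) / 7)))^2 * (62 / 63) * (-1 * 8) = -31248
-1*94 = -94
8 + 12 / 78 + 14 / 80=4331 / 520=8.33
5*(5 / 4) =25 / 4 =6.25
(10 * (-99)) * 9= -8910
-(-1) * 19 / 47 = 19 / 47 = 0.40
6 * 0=0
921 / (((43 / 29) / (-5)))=-3105.70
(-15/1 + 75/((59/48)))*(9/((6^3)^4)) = 905/4756672512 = 0.00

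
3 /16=0.19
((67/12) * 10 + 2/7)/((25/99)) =222.23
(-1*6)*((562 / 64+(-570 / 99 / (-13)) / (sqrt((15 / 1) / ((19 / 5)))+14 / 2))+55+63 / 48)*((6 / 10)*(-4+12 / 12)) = 861453261 / 1224080 - 855*sqrt(57) / 30602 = 703.54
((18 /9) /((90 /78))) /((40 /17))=221 /300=0.74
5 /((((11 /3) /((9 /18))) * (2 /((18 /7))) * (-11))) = -135 /1694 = -0.08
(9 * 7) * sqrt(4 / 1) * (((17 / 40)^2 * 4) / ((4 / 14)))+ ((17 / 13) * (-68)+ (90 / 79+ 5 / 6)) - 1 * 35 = 242378569 / 1232400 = 196.67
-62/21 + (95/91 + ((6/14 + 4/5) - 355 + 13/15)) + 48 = -27920/91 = -306.81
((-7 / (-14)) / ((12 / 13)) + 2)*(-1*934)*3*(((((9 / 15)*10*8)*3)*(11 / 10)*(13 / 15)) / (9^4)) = -8147282 / 54675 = -149.01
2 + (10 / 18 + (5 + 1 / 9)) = 23 / 3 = 7.67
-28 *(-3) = 84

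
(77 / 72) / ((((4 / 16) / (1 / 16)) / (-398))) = -15323 / 144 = -106.41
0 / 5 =0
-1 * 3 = -3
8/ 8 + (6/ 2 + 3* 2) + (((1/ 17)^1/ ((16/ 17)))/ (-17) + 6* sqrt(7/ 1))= 2719/ 272 + 6* sqrt(7)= 25.87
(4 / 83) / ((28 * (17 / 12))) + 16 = 158044 / 9877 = 16.00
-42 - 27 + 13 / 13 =-68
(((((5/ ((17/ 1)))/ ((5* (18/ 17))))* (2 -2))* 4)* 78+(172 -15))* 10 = 1570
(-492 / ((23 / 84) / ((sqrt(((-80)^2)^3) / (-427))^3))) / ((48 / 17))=280649269248000000000 / 255807587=1097110811056.59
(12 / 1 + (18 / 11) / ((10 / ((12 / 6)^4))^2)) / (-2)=-2226 / 275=-8.09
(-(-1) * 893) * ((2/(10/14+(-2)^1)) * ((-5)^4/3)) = -7813750/27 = -289398.15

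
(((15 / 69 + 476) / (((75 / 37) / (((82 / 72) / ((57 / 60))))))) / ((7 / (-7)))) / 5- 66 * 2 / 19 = -2073889 / 32775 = -63.28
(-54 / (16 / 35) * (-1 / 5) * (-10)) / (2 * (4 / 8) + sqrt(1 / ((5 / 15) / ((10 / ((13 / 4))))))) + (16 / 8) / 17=209701 / 7276- 945 * sqrt(390) / 214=-58.39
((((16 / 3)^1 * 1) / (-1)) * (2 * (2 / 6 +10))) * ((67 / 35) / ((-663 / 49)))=465248 / 29835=15.59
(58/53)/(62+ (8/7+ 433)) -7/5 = -1286453/920345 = -1.40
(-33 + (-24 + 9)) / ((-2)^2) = -12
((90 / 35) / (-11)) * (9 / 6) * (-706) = 19062 / 77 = 247.56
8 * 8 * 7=448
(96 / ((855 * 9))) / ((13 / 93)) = 992 / 11115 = 0.09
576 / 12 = 48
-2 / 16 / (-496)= 1 / 3968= 0.00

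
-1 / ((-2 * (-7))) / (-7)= 1 / 98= 0.01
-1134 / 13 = -87.23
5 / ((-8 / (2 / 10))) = -1 / 8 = -0.12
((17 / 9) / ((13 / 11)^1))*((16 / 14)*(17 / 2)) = 12716 / 819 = 15.53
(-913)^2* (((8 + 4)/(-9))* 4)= -13337104/3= -4445701.33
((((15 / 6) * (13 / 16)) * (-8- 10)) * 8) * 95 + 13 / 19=-1055899 / 38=-27786.82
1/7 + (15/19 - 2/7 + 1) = 1.65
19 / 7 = 2.71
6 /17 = 0.35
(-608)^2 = 369664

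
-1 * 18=-18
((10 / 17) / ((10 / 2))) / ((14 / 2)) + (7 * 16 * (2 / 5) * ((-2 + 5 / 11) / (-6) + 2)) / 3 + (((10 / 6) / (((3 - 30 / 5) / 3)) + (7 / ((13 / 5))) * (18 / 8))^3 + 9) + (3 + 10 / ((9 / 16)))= 3681698854853 / 24847542720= 148.17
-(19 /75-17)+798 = 61106 /75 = 814.75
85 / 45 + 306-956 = -5833 / 9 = -648.11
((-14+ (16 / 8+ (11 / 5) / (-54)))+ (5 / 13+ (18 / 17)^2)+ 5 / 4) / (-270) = 18837259 / 547770600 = 0.03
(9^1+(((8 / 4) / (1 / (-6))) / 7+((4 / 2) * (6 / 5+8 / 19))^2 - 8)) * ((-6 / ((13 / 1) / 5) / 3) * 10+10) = 3713538 / 164255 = 22.61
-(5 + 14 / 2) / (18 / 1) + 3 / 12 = -5 / 12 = -0.42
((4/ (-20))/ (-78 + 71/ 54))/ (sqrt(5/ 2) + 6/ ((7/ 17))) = 77112/ 425756915- 2646 * sqrt(10)/ 425756915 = 0.00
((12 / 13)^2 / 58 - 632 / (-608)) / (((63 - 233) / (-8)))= 392651 / 7915115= 0.05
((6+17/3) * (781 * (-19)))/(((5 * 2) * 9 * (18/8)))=-207746/243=-854.92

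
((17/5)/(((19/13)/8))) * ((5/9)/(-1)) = -1768/171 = -10.34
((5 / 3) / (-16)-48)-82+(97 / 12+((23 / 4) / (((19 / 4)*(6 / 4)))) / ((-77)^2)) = -219932057 / 1802416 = -122.02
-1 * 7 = -7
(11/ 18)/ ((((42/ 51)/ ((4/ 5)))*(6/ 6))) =187/ 315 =0.59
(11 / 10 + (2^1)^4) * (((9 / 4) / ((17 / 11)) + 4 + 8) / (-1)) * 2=-31293 / 68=-460.19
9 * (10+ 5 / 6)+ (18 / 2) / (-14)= 678 / 7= 96.86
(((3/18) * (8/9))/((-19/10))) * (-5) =200/513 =0.39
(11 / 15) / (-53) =-11 / 795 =-0.01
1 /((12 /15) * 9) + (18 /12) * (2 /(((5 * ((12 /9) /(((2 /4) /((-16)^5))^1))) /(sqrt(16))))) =13107119 /94371840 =0.14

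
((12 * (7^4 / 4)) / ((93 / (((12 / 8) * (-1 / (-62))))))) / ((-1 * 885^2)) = -2401 / 1003572300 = -0.00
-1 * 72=-72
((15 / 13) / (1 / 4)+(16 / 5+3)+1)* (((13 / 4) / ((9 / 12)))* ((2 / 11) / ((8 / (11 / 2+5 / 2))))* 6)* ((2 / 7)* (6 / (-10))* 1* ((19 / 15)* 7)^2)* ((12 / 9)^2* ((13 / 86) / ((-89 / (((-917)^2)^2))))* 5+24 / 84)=8036042156518.42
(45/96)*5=75/32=2.34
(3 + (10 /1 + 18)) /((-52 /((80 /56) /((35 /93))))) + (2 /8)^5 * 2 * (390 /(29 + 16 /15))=-2.24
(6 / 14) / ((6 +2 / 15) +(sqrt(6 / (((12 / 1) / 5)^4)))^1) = 1589760 / 22641857 -45000*sqrt(6) / 22641857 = 0.07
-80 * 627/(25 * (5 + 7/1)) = -836/5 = -167.20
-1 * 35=-35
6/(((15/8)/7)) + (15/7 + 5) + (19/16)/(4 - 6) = 32423/1120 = 28.95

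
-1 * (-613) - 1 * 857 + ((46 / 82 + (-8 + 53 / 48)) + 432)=357517 / 1968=181.67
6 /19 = 0.32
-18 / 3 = -6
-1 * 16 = -16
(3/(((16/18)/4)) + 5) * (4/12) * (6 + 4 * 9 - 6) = 222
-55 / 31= -1.77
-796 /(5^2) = -796 /25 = -31.84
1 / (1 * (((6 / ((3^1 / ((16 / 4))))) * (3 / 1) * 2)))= 0.02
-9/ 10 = -0.90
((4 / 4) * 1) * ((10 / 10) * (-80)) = -80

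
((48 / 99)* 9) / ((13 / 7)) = 336 / 143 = 2.35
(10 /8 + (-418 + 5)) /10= -1647 /40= -41.18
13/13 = 1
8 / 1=8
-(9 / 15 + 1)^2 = -64 / 25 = -2.56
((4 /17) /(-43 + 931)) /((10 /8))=2 /9435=0.00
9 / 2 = 4.50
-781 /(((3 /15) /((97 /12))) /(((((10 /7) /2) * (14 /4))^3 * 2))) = -47348125 /48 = -986419.27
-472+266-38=-244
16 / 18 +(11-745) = -733.11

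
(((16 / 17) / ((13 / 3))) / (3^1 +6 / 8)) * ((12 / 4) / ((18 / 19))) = 608 / 3315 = 0.18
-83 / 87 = -0.95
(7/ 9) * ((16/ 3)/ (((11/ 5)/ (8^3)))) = 286720/ 297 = 965.39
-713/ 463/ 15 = -713/ 6945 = -0.10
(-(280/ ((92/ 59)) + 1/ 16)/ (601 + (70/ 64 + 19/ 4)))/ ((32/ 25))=-1652575/ 7146192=-0.23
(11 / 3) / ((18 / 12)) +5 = 67 / 9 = 7.44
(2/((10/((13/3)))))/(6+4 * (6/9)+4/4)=13/145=0.09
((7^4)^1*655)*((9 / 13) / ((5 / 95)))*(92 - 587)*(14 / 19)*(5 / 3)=-163477487250 / 13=-12575191326.92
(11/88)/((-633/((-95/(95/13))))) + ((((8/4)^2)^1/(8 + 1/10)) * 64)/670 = 455645/9160776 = 0.05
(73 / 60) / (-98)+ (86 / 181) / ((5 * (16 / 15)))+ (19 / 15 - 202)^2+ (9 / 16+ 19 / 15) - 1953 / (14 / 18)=37784.78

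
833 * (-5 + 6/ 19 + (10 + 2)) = 115787/ 19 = 6094.05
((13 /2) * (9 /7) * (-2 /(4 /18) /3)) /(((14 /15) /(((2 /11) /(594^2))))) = -65 /4695768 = -0.00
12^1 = 12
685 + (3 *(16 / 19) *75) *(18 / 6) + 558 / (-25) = 584773 / 475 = 1231.10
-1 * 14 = -14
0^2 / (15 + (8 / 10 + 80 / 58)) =0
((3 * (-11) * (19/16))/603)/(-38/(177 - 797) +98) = -32395/48881592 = -0.00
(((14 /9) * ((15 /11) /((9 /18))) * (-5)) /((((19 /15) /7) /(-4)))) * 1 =98000 /209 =468.90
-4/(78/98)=-196/39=-5.03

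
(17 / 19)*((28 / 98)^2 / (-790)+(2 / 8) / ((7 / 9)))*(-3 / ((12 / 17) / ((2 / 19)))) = -7189453 / 55897240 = -0.13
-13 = -13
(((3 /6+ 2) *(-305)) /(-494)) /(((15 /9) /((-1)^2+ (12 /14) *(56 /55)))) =18849 /10868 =1.73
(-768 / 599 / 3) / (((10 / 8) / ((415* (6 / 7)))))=-509952 / 4193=-121.62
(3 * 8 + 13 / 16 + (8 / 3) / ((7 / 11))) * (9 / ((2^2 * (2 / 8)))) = 29235 / 112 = 261.03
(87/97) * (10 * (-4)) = -3480/97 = -35.88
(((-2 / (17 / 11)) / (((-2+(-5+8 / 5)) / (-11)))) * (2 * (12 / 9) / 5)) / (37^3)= -1936 / 69749181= -0.00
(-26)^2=676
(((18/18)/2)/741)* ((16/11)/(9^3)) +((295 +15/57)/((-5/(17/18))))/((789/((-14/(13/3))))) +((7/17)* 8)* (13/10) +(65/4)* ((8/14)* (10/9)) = 13787934303256/929846232315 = 14.83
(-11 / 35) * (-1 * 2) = 22 / 35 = 0.63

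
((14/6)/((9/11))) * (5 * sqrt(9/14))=55 * sqrt(14)/18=11.43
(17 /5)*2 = 6.80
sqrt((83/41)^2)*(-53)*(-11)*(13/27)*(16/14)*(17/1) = 85551752/7749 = 11040.36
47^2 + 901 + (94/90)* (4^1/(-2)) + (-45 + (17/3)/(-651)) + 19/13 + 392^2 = 19895882161/126945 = 156728.36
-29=-29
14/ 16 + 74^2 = 43815/ 8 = 5476.88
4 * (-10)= -40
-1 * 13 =-13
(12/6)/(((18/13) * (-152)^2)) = 13/207936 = 0.00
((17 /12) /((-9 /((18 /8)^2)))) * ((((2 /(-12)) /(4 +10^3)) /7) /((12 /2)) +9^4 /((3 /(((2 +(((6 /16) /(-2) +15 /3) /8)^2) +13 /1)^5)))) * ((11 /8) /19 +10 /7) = -948283224279428461267244532354138181795 /423754491680049240261770870784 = -2237812797.03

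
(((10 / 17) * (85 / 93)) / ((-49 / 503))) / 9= -25150 / 41013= -0.61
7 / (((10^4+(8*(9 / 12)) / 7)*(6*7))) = 7 / 420036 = 0.00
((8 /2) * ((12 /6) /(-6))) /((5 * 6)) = -0.04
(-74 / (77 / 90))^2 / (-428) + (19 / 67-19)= -1538497662 / 42505001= -36.20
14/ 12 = 7/ 6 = 1.17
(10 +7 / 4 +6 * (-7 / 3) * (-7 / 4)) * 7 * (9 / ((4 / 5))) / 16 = 45675 / 256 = 178.42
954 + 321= 1275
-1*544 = -544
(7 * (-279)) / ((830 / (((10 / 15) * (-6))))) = 3906 / 415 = 9.41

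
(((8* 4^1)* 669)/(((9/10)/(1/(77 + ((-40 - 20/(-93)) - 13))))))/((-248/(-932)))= 2078360/563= 3691.58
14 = 14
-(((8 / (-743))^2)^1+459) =-253390555 / 552049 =-459.00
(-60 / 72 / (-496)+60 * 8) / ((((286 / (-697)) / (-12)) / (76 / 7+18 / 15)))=42016600699 / 248248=169252.52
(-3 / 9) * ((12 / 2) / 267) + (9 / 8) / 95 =883 / 202920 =0.00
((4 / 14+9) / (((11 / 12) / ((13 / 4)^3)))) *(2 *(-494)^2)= 26137170735 / 154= 169721887.89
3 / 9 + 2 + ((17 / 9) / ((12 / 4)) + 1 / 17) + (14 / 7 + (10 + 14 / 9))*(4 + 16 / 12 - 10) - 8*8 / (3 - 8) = -108869 / 2295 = -47.44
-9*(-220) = 1980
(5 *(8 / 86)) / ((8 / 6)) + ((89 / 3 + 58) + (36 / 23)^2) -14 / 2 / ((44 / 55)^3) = 335389925 / 4367424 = 76.79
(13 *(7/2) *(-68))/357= -26/3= -8.67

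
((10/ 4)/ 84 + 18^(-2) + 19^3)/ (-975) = -31112573/ 4422600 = -7.03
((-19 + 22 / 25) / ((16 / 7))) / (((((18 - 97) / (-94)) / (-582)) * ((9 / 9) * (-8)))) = -43369767 / 63200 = -686.23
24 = 24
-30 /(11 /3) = -90 /11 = -8.18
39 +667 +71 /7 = 716.14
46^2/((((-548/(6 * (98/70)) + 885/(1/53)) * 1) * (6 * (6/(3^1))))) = 3703/983635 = 0.00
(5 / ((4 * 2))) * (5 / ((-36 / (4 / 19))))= -25 / 1368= -0.02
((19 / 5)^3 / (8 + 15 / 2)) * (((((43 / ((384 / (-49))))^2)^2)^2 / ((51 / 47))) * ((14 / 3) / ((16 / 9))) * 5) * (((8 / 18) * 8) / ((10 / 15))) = 876542515238958120577267899655811 / 4671557322233614014873600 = 187633899.10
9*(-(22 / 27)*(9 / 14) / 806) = -33 / 5642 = -0.01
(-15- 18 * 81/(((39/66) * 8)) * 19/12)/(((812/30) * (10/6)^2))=-1413369/211120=-6.69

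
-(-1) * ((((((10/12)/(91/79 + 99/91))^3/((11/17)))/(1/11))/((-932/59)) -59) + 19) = -33664368856721581715/840444676068208896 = -40.06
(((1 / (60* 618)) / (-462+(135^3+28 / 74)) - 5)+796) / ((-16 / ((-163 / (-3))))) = -435136337374579831 / 161995332412800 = -2686.10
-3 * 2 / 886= -3 / 443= -0.01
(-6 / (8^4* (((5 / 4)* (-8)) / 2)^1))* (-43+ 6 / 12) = -51 / 4096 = -0.01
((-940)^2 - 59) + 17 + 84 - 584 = 883058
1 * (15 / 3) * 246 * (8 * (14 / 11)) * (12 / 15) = 110208 / 11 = 10018.91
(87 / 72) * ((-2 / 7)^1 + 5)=319 / 56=5.70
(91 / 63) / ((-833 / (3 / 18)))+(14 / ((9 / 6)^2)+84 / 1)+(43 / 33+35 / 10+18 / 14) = 23827358 / 247401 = 96.31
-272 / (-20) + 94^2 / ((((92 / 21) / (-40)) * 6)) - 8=-1545656 / 115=-13440.49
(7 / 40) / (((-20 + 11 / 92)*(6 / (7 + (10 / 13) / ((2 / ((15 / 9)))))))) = -0.01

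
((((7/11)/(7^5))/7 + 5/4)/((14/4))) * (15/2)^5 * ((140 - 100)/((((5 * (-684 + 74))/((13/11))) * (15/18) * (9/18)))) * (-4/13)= 84234947625/868367269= 97.00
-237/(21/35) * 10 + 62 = -3888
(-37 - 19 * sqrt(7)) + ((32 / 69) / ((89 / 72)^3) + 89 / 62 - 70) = -105875667071 / 1005285794 - 19 * sqrt(7) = -155.59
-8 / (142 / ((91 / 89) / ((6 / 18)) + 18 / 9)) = -1804 / 6319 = -0.29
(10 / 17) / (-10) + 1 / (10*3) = -13 / 510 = -0.03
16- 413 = -397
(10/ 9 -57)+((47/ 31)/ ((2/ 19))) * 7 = 25073/ 558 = 44.93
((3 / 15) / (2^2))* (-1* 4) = -1 / 5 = -0.20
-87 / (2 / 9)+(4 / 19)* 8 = -14813 / 38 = -389.82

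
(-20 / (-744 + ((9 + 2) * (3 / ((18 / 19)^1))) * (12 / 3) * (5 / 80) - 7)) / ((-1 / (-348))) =33408 / 3563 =9.38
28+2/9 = 254/9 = 28.22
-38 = -38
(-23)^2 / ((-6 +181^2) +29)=529 / 32784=0.02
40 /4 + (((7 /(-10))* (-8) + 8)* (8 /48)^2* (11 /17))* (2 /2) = 461 /45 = 10.24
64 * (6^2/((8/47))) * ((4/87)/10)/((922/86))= 388032/66845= 5.80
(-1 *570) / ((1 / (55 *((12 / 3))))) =-125400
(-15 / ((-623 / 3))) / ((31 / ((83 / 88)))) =3735 / 1699544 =0.00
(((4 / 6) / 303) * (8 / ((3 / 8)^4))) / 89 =65536 / 6552981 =0.01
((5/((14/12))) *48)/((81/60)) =3200/21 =152.38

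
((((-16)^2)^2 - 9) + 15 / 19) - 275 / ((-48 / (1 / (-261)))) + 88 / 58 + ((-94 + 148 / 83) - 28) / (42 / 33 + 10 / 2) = 29768000712547 / 454403088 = 65510.12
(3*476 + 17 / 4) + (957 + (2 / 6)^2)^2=297268033 / 324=917493.93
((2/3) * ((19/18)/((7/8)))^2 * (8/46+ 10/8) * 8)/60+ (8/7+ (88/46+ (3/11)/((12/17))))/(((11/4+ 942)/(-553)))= -312613917811/170761918635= -1.83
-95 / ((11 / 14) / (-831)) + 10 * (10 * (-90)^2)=10015230 / 11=910475.45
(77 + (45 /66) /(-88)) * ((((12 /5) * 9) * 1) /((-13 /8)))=-8049078 /7865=-1023.40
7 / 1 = 7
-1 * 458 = -458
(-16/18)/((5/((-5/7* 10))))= 80/63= 1.27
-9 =-9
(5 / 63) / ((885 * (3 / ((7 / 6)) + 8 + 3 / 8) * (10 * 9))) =4 / 43942905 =0.00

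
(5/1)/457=5/457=0.01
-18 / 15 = -6 / 5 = -1.20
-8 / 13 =-0.62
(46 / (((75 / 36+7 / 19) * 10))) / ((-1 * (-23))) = 228 / 2795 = 0.08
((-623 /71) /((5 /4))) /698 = -1246 /123895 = -0.01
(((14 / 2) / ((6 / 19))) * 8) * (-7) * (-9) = 11172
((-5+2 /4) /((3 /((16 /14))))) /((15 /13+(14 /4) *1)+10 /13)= -104 /329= -0.32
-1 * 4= -4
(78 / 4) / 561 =13 / 374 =0.03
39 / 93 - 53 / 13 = -1474 / 403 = -3.66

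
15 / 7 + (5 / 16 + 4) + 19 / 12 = 2701 / 336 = 8.04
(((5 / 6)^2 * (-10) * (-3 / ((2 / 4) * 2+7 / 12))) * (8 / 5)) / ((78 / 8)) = 1600 / 741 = 2.16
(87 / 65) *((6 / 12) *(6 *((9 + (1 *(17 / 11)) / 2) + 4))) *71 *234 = 918800.67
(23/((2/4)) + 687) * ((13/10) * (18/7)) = 85761/35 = 2450.31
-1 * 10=-10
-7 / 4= -1.75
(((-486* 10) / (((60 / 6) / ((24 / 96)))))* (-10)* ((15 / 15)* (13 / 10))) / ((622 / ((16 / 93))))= 4212 / 9641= 0.44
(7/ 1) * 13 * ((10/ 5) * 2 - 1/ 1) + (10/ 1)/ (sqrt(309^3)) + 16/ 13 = 10 * sqrt(309)/ 95481 + 3565/ 13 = 274.23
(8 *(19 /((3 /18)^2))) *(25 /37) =136800 /37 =3697.30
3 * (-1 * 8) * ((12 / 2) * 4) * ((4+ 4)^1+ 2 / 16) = -4680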